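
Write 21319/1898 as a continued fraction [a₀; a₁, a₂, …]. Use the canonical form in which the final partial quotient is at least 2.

[11; 4, 3, 3, 2, 3, 2, 2]

⌊21319/1898⌋ = 11, remainder 441
⌊1898/441⌋ = 4, remainder 134
⌊441/134⌋ = 3, remainder 39
⌊134/39⌋ = 3, remainder 17
⌊39/17⌋ = 2, remainder 5
⌊17/5⌋ = 3, remainder 2
⌊5/2⌋ = 2, remainder 1
⌊2/1⌋ = 2, remainder 0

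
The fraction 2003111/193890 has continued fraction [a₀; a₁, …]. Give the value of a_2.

51

2003111 = 10·193890 + 64211, so a_0 = 10
193890 = 3·64211 + 1257, so a_1 = 3
64211 = 51·1257 + 104, so a_2 = 51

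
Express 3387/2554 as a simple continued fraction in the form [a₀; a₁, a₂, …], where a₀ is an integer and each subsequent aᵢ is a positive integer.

3387 ÷ 2554 → quotient 1, remainder 833
2554 ÷ 833 → quotient 3, remainder 55
833 ÷ 55 → quotient 15, remainder 8
55 ÷ 8 → quotient 6, remainder 7
8 ÷ 7 → quotient 1, remainder 1
7 ÷ 1 → quotient 7, remainder 0

[1; 3, 15, 6, 1, 7]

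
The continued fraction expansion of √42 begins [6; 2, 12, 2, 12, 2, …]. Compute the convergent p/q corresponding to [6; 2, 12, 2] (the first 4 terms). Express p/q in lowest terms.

Collapse the nested fraction from the inside out:
Start with 2.
12 + 1/(2/1) = 12 + 1/2 = 25/2
2 + 1/(25/2) = 2 + 2/25 = 52/25
6 + 1/(52/25) = 6 + 25/52 = 337/52

337/52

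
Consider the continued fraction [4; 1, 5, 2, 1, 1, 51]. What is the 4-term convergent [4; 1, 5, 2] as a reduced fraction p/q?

Build up convergents one term at a time:
a_0 = 4: 4/1
a_1 = 1: 5/1
a_2 = 5: 29/6
a_3 = 2: 63/13

63/13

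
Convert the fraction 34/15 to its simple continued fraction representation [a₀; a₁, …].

[2; 3, 1, 3]

Repeatedly divide and take the remainder:
⌊34/15⌋ = 2, remainder 4
⌊15/4⌋ = 3, remainder 3
⌊4/3⌋ = 1, remainder 1
⌊3/1⌋ = 3, remainder 0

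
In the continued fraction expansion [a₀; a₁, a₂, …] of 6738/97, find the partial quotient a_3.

Run the Euclidean algorithm, recording each quotient:
⌊6738/97⌋ = 69, remainder 45
⌊97/45⌋ = 2, remainder 7
⌊45/7⌋ = 6, remainder 3
⌊7/3⌋ = 2, remainder 1

2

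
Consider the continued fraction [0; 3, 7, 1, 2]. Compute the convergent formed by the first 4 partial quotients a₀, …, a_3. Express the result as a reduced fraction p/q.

Start with 1.
7 + 1/(1/1) = 7 + 1/1 = 8/1
3 + 1/(8/1) = 3 + 1/8 = 25/8
0 + 1/(25/8) = 0 + 8/25 = 8/25

8/25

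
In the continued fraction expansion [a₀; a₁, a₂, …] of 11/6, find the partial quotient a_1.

1

11 ÷ 6 → quotient 1, remainder 5
6 ÷ 5 → quotient 1, remainder 1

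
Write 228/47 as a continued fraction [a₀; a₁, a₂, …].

[4; 1, 5, 1, 2, 2]

⌊228/47⌋ = 4, remainder 40
⌊47/40⌋ = 1, remainder 7
⌊40/7⌋ = 5, remainder 5
⌊7/5⌋ = 1, remainder 2
⌊5/2⌋ = 2, remainder 1
⌊2/1⌋ = 2, remainder 0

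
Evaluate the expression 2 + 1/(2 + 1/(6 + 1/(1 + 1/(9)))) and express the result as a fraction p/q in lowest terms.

Start with 9.
1 + 1/(9/1) = 1 + 1/9 = 10/9
6 + 1/(10/9) = 6 + 9/10 = 69/10
2 + 1/(69/10) = 2 + 10/69 = 148/69
2 + 1/(148/69) = 2 + 69/148 = 365/148

365/148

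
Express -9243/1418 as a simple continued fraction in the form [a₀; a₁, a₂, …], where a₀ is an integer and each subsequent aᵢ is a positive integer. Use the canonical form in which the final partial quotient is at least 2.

[-7; 2, 13, 7, 2, 3]

Apply division with remainder until the remainder is 0:
-9243 ÷ 1418 → quotient -7, remainder 683
1418 ÷ 683 → quotient 2, remainder 52
683 ÷ 52 → quotient 13, remainder 7
52 ÷ 7 → quotient 7, remainder 3
7 ÷ 3 → quotient 2, remainder 1
3 ÷ 1 → quotient 3, remainder 0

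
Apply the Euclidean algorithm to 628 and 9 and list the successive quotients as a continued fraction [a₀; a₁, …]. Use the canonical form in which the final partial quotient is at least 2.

[69; 1, 3, 2]

⌊628/9⌋ = 69, remainder 7
⌊9/7⌋ = 1, remainder 2
⌊7/2⌋ = 3, remainder 1
⌊2/1⌋ = 2, remainder 0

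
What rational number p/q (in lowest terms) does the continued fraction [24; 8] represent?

193/8

Start with 8.
24 + 1/(8/1) = 24 + 1/8 = 193/8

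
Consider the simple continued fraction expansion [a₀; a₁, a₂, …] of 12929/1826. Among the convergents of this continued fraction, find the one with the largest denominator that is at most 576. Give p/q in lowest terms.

a_0 = 7: 7/1  (≤ bound)
a_1 = 12: 85/12  (≤ bound)
a_2 = 2: 177/25  (≤ bound)
a_3 = 2: 439/62  (≤ bound)
a_4 = 1: 616/87  (≤ bound)
a_5 = 2: 1671/236  (≤ bound)
a_6 = 3: 5629/795  (> 576, stop)

1671/236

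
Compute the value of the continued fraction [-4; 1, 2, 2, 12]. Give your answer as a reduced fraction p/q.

-286/87

a_0 = -4: -4/1
a_1 = 1: -3/1
a_2 = 2: -10/3
a_3 = 2: -23/7
a_4 = 12: -286/87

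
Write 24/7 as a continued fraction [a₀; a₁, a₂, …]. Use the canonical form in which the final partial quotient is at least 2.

[3; 2, 3]

⌊24/7⌋ = 3, remainder 3
⌊7/3⌋ = 2, remainder 1
⌊3/1⌋ = 3, remainder 0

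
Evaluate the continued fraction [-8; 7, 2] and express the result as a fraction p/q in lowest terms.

a_0 = -8: -8/1
a_1 = 7: -55/7
a_2 = 2: -118/15

-118/15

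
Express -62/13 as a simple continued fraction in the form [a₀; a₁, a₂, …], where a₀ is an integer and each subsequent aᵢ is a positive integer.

[-5; 4, 3]

⌊-62/13⌋ = -5, remainder 3
⌊13/3⌋ = 4, remainder 1
⌊3/1⌋ = 3, remainder 0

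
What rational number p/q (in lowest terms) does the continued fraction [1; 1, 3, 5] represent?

37/21

a_0 = 1: 1/1
a_1 = 1: 2/1
a_2 = 3: 7/4
a_3 = 5: 37/21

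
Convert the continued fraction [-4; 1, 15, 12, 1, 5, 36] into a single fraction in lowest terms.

-137116/44777

Build up convergents one term at a time:
a_0 = -4: -4/1
a_1 = 1: -3/1
a_2 = 15: -49/16
a_3 = 12: -591/193
a_4 = 1: -640/209
a_5 = 5: -3791/1238
a_6 = 36: -137116/44777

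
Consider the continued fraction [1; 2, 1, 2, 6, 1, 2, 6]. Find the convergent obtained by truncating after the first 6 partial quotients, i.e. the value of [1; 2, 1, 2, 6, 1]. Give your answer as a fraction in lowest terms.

81/59

a_0 = 1: 1/1
a_1 = 2: 3/2
a_2 = 1: 4/3
a_3 = 2: 11/8
a_4 = 6: 70/51
a_5 = 1: 81/59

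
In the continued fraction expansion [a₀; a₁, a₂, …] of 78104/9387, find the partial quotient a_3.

Run the Euclidean algorithm, recording each quotient:
78104 ÷ 9387 → quotient 8, remainder 3008
9387 ÷ 3008 → quotient 3, remainder 363
3008 ÷ 363 → quotient 8, remainder 104
363 ÷ 104 → quotient 3, remainder 51

3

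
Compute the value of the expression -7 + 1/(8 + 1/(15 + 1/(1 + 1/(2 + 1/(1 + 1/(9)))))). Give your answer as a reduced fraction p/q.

Start with 9.
1 + 1/(9/1) = 1 + 1/9 = 10/9
2 + 1/(10/9) = 2 + 9/10 = 29/10
1 + 1/(29/10) = 1 + 10/29 = 39/29
15 + 1/(39/29) = 15 + 29/39 = 614/39
8 + 1/(614/39) = 8 + 39/614 = 4951/614
-7 + 1/(4951/614) = -7 + 614/4951 = -34043/4951

-34043/4951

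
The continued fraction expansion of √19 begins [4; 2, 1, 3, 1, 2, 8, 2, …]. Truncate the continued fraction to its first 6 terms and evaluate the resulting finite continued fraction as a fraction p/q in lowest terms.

Collapse the nested fraction from the inside out:
Start with 2.
1 + 1/(2/1) = 1 + 1/2 = 3/2
3 + 1/(3/2) = 3 + 2/3 = 11/3
1 + 1/(11/3) = 1 + 3/11 = 14/11
2 + 1/(14/11) = 2 + 11/14 = 39/14
4 + 1/(39/14) = 4 + 14/39 = 170/39

170/39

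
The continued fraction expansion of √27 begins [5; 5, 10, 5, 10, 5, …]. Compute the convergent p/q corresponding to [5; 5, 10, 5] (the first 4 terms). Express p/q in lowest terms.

Collapse the nested fraction from the inside out:
Start with 5.
10 + 1/(5/1) = 10 + 1/5 = 51/5
5 + 1/(51/5) = 5 + 5/51 = 260/51
5 + 1/(260/51) = 5 + 51/260 = 1351/260

1351/260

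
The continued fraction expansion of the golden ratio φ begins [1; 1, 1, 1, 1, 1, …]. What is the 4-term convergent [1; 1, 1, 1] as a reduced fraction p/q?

Starting at the tail and folding back:
Start with 1.
1 + 1/(1/1) = 1 + 1/1 = 2/1
1 + 1/(2/1) = 1 + 1/2 = 3/2
1 + 1/(3/2) = 1 + 2/3 = 5/3

5/3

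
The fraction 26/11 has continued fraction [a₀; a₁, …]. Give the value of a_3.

⌊26/11⌋ = 2, remainder 4
⌊11/4⌋ = 2, remainder 3
⌊4/3⌋ = 1, remainder 1
⌊3/1⌋ = 3, remainder 0

3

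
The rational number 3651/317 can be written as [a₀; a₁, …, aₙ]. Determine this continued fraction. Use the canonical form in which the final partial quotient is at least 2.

⌊3651/317⌋ = 11, remainder 164
⌊317/164⌋ = 1, remainder 153
⌊164/153⌋ = 1, remainder 11
⌊153/11⌋ = 13, remainder 10
⌊11/10⌋ = 1, remainder 1
⌊10/1⌋ = 10, remainder 0

[11; 1, 1, 13, 1, 10]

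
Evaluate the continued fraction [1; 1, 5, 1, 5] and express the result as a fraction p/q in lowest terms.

a_0 = 1: 1/1
a_1 = 1: 2/1
a_2 = 5: 11/6
a_3 = 1: 13/7
a_4 = 5: 76/41

76/41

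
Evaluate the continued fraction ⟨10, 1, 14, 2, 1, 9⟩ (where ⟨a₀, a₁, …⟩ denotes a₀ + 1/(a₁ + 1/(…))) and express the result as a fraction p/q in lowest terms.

4866/445

Collapse the nested fraction from the inside out:
Start with 9.
1 + 1/(9/1) = 1 + 1/9 = 10/9
2 + 1/(10/9) = 2 + 9/10 = 29/10
14 + 1/(29/10) = 14 + 10/29 = 416/29
1 + 1/(416/29) = 1 + 29/416 = 445/416
10 + 1/(445/416) = 10 + 416/445 = 4866/445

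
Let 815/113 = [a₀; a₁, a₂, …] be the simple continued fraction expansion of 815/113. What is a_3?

⌊815/113⌋ = 7, remainder 24
⌊113/24⌋ = 4, remainder 17
⌊24/17⌋ = 1, remainder 7
⌊17/7⌋ = 2, remainder 3

2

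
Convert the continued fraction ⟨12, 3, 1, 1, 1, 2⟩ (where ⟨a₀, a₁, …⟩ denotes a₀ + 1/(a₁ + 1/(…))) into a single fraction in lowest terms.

356/29

Use the convergent recurrence hₖ = aₖ·hₖ₋₁ + hₖ₋₂ (and likewise for the denominators kₖ):
a_0 = 12: 12/1
a_1 = 3: 37/3
a_2 = 1: 49/4
a_3 = 1: 86/7
a_4 = 1: 135/11
a_5 = 2: 356/29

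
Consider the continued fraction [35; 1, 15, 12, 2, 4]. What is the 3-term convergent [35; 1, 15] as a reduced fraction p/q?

Use the convergent recurrence hₖ = aₖ·hₖ₋₁ + hₖ₋₂ (and likewise for the denominators kₖ):
a_0 = 35: 35/1
a_1 = 1: 36/1
a_2 = 15: 575/16

575/16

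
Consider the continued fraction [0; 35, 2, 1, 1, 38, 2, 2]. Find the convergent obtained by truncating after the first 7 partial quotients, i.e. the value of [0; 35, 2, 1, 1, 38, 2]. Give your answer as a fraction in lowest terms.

391/13841

Use the convergent recurrence hₖ = aₖ·hₖ₋₁ + hₖ₋₂ (and likewise for the denominators kₖ):
a_0 = 0: 0/1
a_1 = 35: 1/35
a_2 = 2: 2/71
a_3 = 1: 3/106
a_4 = 1: 5/177
a_5 = 38: 193/6832
a_6 = 2: 391/13841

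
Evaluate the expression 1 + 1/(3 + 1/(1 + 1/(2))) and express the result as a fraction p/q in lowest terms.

a_0 = 1: 1/1
a_1 = 3: 4/3
a_2 = 1: 5/4
a_3 = 2: 14/11

14/11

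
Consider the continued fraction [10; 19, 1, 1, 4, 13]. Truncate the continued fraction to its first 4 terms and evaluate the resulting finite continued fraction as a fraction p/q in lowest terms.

392/39

Start with 1.
1 + 1/(1/1) = 1 + 1/1 = 2/1
19 + 1/(2/1) = 19 + 1/2 = 39/2
10 + 1/(39/2) = 10 + 2/39 = 392/39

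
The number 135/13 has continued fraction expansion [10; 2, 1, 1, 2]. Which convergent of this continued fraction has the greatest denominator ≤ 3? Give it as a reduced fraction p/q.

31/3

a_0 = 10: 10/1  (≤ bound)
a_1 = 2: 21/2  (≤ bound)
a_2 = 1: 31/3  (≤ bound)
a_3 = 1: 52/5  (> 3, stop)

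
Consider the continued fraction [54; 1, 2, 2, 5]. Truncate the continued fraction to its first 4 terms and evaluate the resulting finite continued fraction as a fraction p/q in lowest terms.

a_0 = 54: 54/1
a_1 = 1: 55/1
a_2 = 2: 164/3
a_3 = 2: 383/7

383/7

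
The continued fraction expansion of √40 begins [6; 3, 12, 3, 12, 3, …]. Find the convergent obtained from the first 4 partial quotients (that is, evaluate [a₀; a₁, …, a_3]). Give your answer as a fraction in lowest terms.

721/114

a_0 = 6: 6/1
a_1 = 3: 19/3
a_2 = 12: 234/37
a_3 = 3: 721/114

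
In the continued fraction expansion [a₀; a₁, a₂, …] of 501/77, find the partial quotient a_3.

38

⌊501/77⌋ = 6, remainder 39
⌊77/39⌋ = 1, remainder 38
⌊39/38⌋ = 1, remainder 1
⌊38/1⌋ = 38, remainder 0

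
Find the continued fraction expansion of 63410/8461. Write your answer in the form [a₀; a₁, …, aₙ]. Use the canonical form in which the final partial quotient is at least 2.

[7; 2, 44, 31, 1, 2]

63410 ÷ 8461 → quotient 7, remainder 4183
8461 ÷ 4183 → quotient 2, remainder 95
4183 ÷ 95 → quotient 44, remainder 3
95 ÷ 3 → quotient 31, remainder 2
3 ÷ 2 → quotient 1, remainder 1
2 ÷ 1 → quotient 2, remainder 0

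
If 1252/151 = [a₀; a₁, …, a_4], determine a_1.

3

⌊1252/151⌋ = 8, remainder 44
⌊151/44⌋ = 3, remainder 19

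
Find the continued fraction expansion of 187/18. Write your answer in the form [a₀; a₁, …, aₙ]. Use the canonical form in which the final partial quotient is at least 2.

187 ÷ 18 → quotient 10, remainder 7
18 ÷ 7 → quotient 2, remainder 4
7 ÷ 4 → quotient 1, remainder 3
4 ÷ 3 → quotient 1, remainder 1
3 ÷ 1 → quotient 3, remainder 0

[10; 2, 1, 1, 3]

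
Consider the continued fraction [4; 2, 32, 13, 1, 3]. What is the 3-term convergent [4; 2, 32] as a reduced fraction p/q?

292/65

Starting at the tail and folding back:
Start with 32.
2 + 1/(32/1) = 2 + 1/32 = 65/32
4 + 1/(65/32) = 4 + 32/65 = 292/65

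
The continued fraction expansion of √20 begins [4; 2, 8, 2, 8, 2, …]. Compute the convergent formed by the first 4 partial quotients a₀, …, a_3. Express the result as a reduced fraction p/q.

a_0 = 4: 4/1
a_1 = 2: 9/2
a_2 = 8: 76/17
a_3 = 2: 161/36

161/36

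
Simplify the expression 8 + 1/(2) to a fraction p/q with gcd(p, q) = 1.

17/2

Build up convergents one term at a time:
a_0 = 8: 8/1
a_1 = 2: 17/2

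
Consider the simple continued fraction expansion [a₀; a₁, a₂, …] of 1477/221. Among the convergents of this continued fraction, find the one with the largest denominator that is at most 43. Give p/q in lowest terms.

a_0 = 6: 6/1  (≤ bound)
a_1 = 1: 7/1  (≤ bound)
a_2 = 2: 20/3  (≤ bound)
a_3 = 6: 127/19  (≤ bound)
a_4 = 2: 274/41  (≤ bound)
a_5 = 1: 401/60  (> 43, stop)

274/41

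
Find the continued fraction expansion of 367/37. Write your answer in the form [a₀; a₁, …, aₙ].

367 = 9·37 + 34, so a_0 = 9
37 = 1·34 + 3, so a_1 = 1
34 = 11·3 + 1, so a_2 = 11
3 = 3·1 + 0, so a_3 = 3

[9; 1, 11, 3]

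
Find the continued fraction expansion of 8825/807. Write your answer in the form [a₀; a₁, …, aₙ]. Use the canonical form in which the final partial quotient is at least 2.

[10; 1, 14, 1, 1, 12, 2]

8825 ÷ 807 → quotient 10, remainder 755
807 ÷ 755 → quotient 1, remainder 52
755 ÷ 52 → quotient 14, remainder 27
52 ÷ 27 → quotient 1, remainder 25
27 ÷ 25 → quotient 1, remainder 2
25 ÷ 2 → quotient 12, remainder 1
2 ÷ 1 → quotient 2, remainder 0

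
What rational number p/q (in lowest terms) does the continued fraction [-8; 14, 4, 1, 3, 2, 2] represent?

Start with 2.
2 + 1/(2/1) = 2 + 1/2 = 5/2
3 + 1/(5/2) = 3 + 2/5 = 17/5
1 + 1/(17/5) = 1 + 5/17 = 22/17
4 + 1/(22/17) = 4 + 17/22 = 105/22
14 + 1/(105/22) = 14 + 22/105 = 1492/105
-8 + 1/(1492/105) = -8 + 105/1492 = -11831/1492

-11831/1492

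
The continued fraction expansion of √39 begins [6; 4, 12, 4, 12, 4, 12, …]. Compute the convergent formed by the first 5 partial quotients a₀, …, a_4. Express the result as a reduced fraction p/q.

Use the convergent recurrence hₖ = aₖ·hₖ₋₁ + hₖ₋₂ (and likewise for the denominators kₖ):
a_0 = 6: 6/1
a_1 = 4: 25/4
a_2 = 12: 306/49
a_3 = 4: 1249/200
a_4 = 12: 15294/2449

15294/2449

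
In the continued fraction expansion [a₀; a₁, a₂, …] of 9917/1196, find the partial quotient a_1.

9917 = 8·1196 + 349, so a_0 = 8
1196 = 3·349 + 149, so a_1 = 3

3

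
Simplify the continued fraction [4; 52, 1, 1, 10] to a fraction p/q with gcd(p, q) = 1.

Start with 10.
1 + 1/(10/1) = 1 + 1/10 = 11/10
1 + 1/(11/10) = 1 + 10/11 = 21/11
52 + 1/(21/11) = 52 + 11/21 = 1103/21
4 + 1/(1103/21) = 4 + 21/1103 = 4433/1103

4433/1103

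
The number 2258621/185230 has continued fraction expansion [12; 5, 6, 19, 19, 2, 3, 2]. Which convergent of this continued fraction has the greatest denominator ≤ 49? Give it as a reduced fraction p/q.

List convergents until the denominator exceeds the bound:
a_0 = 12: 12/1  (≤ bound)
a_1 = 5: 61/5  (≤ bound)
a_2 = 6: 378/31  (≤ bound)
a_3 = 19: 7243/594  (> 49, stop)

378/31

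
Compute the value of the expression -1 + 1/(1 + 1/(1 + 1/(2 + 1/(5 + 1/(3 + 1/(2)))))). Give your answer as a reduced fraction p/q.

Compute successive convergents:
a_0 = -1: -1/1
a_1 = 1: 0/1
a_2 = 1: -1/2
a_3 = 2: -2/5
a_4 = 5: -11/27
a_5 = 3: -35/86
a_6 = 2: -81/199

-81/199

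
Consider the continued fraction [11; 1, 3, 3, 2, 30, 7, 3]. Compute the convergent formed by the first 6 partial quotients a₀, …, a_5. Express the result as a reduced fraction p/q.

a_0 = 11: 11/1
a_1 = 1: 12/1
a_2 = 3: 47/4
a_3 = 3: 153/13
a_4 = 2: 353/30
a_5 = 30: 10743/913

10743/913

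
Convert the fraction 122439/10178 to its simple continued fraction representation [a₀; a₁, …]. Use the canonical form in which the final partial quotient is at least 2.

122439 = 12·10178 + 303, so a_0 = 12
10178 = 33·303 + 179, so a_1 = 33
303 = 1·179 + 124, so a_2 = 1
179 = 1·124 + 55, so a_3 = 1
124 = 2·55 + 14, so a_4 = 2
55 = 3·14 + 13, so a_5 = 3
14 = 1·13 + 1, so a_6 = 1
13 = 13·1 + 0, so a_7 = 13

[12; 33, 1, 1, 2, 3, 1, 13]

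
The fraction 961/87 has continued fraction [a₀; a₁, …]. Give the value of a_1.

Apply division with remainder until the remainder is 0:
961 = 11·87 + 4, so a_0 = 11
87 = 21·4 + 3, so a_1 = 21

21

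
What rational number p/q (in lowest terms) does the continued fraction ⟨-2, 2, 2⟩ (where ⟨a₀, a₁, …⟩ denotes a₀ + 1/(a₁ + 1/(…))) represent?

-8/5

Start with 2.
2 + 1/(2/1) = 2 + 1/2 = 5/2
-2 + 1/(5/2) = -2 + 2/5 = -8/5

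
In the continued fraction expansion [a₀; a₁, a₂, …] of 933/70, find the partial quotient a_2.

Apply division with remainder until the remainder is 0:
933 ÷ 70 → quotient 13, remainder 23
70 ÷ 23 → quotient 3, remainder 1
23 ÷ 1 → quotient 23, remainder 0

23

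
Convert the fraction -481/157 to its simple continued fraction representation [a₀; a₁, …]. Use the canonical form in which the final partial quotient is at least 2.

[-4; 1, 14, 1, 2, 3]

Run the Euclidean algorithm, recording each quotient:
-481 ÷ 157 → quotient -4, remainder 147
157 ÷ 147 → quotient 1, remainder 10
147 ÷ 10 → quotient 14, remainder 7
10 ÷ 7 → quotient 1, remainder 3
7 ÷ 3 → quotient 2, remainder 1
3 ÷ 1 → quotient 3, remainder 0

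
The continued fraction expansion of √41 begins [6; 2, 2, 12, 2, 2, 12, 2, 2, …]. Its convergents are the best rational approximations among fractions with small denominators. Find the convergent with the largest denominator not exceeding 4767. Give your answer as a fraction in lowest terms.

List convergents until the denominator exceeds the bound:
a_0 = 6: 6/1  (≤ bound)
a_1 = 2: 13/2  (≤ bound)
a_2 = 2: 32/5  (≤ bound)
a_3 = 12: 397/62  (≤ bound)
a_4 = 2: 826/129  (≤ bound)
a_5 = 2: 2049/320  (≤ bound)
a_6 = 12: 25414/3969  (≤ bound)
a_7 = 2: 52877/8258  (> 4767, stop)

25414/3969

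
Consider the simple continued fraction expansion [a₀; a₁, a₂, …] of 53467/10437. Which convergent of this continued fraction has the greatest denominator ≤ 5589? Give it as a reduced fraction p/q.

a_0 = 5: 5/1  (≤ bound)
a_1 = 8: 41/8  (≤ bound)
a_2 = 7: 292/57  (≤ bound)
a_3 = 12: 3545/692  (≤ bound)
a_4 = 15: 53467/10437  (> 5589, stop)

3545/692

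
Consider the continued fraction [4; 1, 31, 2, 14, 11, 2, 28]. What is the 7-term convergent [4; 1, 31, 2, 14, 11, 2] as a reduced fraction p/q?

a_0 = 4: 4/1
a_1 = 1: 5/1
a_2 = 31: 159/32
a_3 = 2: 323/65
a_4 = 14: 4681/942
a_5 = 11: 51814/10427
a_6 = 2: 108309/21796

108309/21796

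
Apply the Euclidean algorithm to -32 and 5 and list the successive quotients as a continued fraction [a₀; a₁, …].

-32 = -7·5 + 3, so a_0 = -7
5 = 1·3 + 2, so a_1 = 1
3 = 1·2 + 1, so a_2 = 1
2 = 2·1 + 0, so a_3 = 2

[-7; 1, 1, 2]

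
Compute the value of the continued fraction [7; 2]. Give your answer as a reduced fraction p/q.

15/2

Start with 2.
7 + 1/(2/1) = 7 + 1/2 = 15/2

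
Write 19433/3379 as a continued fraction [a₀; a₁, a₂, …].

Apply division with remainder until the remainder is 0:
19433 = 5·3379 + 2538, so a_0 = 5
3379 = 1·2538 + 841, so a_1 = 1
2538 = 3·841 + 15, so a_2 = 3
841 = 56·15 + 1, so a_3 = 56
15 = 15·1 + 0, so a_4 = 15

[5; 1, 3, 56, 15]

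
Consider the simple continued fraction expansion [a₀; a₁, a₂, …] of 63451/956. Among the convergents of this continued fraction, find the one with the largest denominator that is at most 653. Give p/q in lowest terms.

20376/307

a_0 = 66: 66/1  (≤ bound)
a_1 = 2: 133/2  (≤ bound)
a_2 = 1: 199/3  (≤ bound)
a_3 = 2: 531/8  (≤ bound)
a_4 = 3: 1792/27  (≤ bound)
a_5 = 1: 2323/35  (≤ bound)
a_6 = 8: 20376/307  (≤ bound)
a_7 = 3: 63451/956  (> 653, stop)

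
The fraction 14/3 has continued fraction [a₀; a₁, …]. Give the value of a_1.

⌊14/3⌋ = 4, remainder 2
⌊3/2⌋ = 1, remainder 1

1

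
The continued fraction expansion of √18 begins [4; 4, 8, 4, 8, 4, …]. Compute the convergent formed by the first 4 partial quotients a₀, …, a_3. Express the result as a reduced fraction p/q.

Start with 4.
8 + 1/(4/1) = 8 + 1/4 = 33/4
4 + 1/(33/4) = 4 + 4/33 = 136/33
4 + 1/(136/33) = 4 + 33/136 = 577/136

577/136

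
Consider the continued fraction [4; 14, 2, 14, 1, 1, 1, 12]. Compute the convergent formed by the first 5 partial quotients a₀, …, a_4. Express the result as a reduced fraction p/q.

1827/449

Start with 1.
14 + 1/(1/1) = 14 + 1/1 = 15/1
2 + 1/(15/1) = 2 + 1/15 = 31/15
14 + 1/(31/15) = 14 + 15/31 = 449/31
4 + 1/(449/31) = 4 + 31/449 = 1827/449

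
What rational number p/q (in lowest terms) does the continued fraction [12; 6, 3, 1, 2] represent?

839/69

Use the convergent recurrence hₖ = aₖ·hₖ₋₁ + hₖ₋₂ (and likewise for the denominators kₖ):
a_0 = 12: 12/1
a_1 = 6: 73/6
a_2 = 3: 231/19
a_3 = 1: 304/25
a_4 = 2: 839/69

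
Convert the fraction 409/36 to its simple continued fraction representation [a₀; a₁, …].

⌊409/36⌋ = 11, remainder 13
⌊36/13⌋ = 2, remainder 10
⌊13/10⌋ = 1, remainder 3
⌊10/3⌋ = 3, remainder 1
⌊3/1⌋ = 3, remainder 0

[11; 2, 1, 3, 3]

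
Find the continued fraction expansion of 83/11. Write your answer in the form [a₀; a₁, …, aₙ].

[7; 1, 1, 5]

83 = 7·11 + 6, so a_0 = 7
11 = 1·6 + 5, so a_1 = 1
6 = 1·5 + 1, so a_2 = 1
5 = 5·1 + 0, so a_3 = 5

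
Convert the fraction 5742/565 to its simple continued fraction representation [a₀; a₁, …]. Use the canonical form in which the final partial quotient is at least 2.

[10; 6, 7, 13]

⌊5742/565⌋ = 10, remainder 92
⌊565/92⌋ = 6, remainder 13
⌊92/13⌋ = 7, remainder 1
⌊13/1⌋ = 13, remainder 0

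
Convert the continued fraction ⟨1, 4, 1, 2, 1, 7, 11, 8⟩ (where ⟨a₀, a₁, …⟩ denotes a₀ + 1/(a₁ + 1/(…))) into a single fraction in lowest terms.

Start with 8.
11 + 1/(8/1) = 11 + 1/8 = 89/8
7 + 1/(89/8) = 7 + 8/89 = 631/89
1 + 1/(631/89) = 1 + 89/631 = 720/631
2 + 1/(720/631) = 2 + 631/720 = 2071/720
1 + 1/(2071/720) = 1 + 720/2071 = 2791/2071
4 + 1/(2791/2071) = 4 + 2071/2791 = 13235/2791
1 + 1/(13235/2791) = 1 + 2791/13235 = 16026/13235

16026/13235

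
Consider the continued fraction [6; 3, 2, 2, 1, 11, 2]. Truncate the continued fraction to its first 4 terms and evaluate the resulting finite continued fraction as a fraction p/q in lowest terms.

107/17

Compute successive convergents:
a_0 = 6: 6/1
a_1 = 3: 19/3
a_2 = 2: 44/7
a_3 = 2: 107/17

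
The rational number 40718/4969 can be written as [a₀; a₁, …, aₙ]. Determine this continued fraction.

40718 = 8·4969 + 966, so a_0 = 8
4969 = 5·966 + 139, so a_1 = 5
966 = 6·139 + 132, so a_2 = 6
139 = 1·132 + 7, so a_3 = 1
132 = 18·7 + 6, so a_4 = 18
7 = 1·6 + 1, so a_5 = 1
6 = 6·1 + 0, so a_6 = 6

[8; 5, 6, 1, 18, 1, 6]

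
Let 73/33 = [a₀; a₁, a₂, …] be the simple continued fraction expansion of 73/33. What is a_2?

Run the Euclidean algorithm, recording each quotient:
73 = 2·33 + 7, so a_0 = 2
33 = 4·7 + 5, so a_1 = 4
7 = 1·5 + 2, so a_2 = 1

1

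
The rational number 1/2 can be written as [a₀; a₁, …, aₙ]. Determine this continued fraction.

[0; 2]

⌊1/2⌋ = 0, remainder 1
⌊2/1⌋ = 2, remainder 0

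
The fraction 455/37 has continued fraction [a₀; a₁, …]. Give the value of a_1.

Run the Euclidean algorithm, recording each quotient:
455 = 12·37 + 11, so a_0 = 12
37 = 3·11 + 4, so a_1 = 3

3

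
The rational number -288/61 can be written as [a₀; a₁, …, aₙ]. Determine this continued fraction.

Repeatedly divide and take the remainder:
⌊-288/61⌋ = -5, remainder 17
⌊61/17⌋ = 3, remainder 10
⌊17/10⌋ = 1, remainder 7
⌊10/7⌋ = 1, remainder 3
⌊7/3⌋ = 2, remainder 1
⌊3/1⌋ = 3, remainder 0

[-5; 3, 1, 1, 2, 3]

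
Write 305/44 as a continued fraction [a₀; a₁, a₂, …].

305 = 6·44 + 41, so a_0 = 6
44 = 1·41 + 3, so a_1 = 1
41 = 13·3 + 2, so a_2 = 13
3 = 1·2 + 1, so a_3 = 1
2 = 2·1 + 0, so a_4 = 2

[6; 1, 13, 1, 2]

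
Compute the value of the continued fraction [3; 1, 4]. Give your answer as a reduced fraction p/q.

Start with 4.
1 + 1/(4/1) = 1 + 1/4 = 5/4
3 + 1/(5/4) = 3 + 4/5 = 19/5

19/5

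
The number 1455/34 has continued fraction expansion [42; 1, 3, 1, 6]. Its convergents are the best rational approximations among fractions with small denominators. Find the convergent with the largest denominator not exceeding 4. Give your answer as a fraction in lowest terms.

171/4

a_0 = 42: 42/1  (≤ bound)
a_1 = 1: 43/1  (≤ bound)
a_2 = 3: 171/4  (≤ bound)
a_3 = 1: 214/5  (> 4, stop)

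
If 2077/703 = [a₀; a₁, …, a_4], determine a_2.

Apply division with remainder until the remainder is 0:
2077 ÷ 703 → quotient 2, remainder 671
703 ÷ 671 → quotient 1, remainder 32
671 ÷ 32 → quotient 20, remainder 31

20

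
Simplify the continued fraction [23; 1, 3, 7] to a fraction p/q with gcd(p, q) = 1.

689/29

Start with 7.
3 + 1/(7/1) = 3 + 1/7 = 22/7
1 + 1/(22/7) = 1 + 7/22 = 29/22
23 + 1/(29/22) = 23 + 22/29 = 689/29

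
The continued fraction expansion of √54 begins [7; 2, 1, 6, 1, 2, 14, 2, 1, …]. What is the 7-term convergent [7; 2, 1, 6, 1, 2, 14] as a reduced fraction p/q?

Start with 14.
2 + 1/(14/1) = 2 + 1/14 = 29/14
1 + 1/(29/14) = 1 + 14/29 = 43/29
6 + 1/(43/29) = 6 + 29/43 = 287/43
1 + 1/(287/43) = 1 + 43/287 = 330/287
2 + 1/(330/287) = 2 + 287/330 = 947/330
7 + 1/(947/330) = 7 + 330/947 = 6959/947

6959/947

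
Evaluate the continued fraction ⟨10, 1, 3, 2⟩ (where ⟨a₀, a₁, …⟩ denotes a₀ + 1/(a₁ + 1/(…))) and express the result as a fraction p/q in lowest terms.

97/9

Starting at the tail and folding back:
Start with 2.
3 + 1/(2/1) = 3 + 1/2 = 7/2
1 + 1/(7/2) = 1 + 2/7 = 9/7
10 + 1/(9/7) = 10 + 7/9 = 97/9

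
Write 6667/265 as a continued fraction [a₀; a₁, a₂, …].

[25; 6, 3, 4, 3]

Run the Euclidean algorithm, recording each quotient:
⌊6667/265⌋ = 25, remainder 42
⌊265/42⌋ = 6, remainder 13
⌊42/13⌋ = 3, remainder 3
⌊13/3⌋ = 4, remainder 1
⌊3/1⌋ = 3, remainder 0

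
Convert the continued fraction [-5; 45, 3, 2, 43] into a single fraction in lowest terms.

-68531/13767

a_0 = -5: -5/1
a_1 = 45: -224/45
a_2 = 3: -677/136
a_3 = 2: -1578/317
a_4 = 43: -68531/13767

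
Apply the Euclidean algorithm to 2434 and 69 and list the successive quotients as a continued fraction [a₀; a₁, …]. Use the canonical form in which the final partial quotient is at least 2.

Repeatedly divide and take the remainder:
2434 = 35·69 + 19, so a_0 = 35
69 = 3·19 + 12, so a_1 = 3
19 = 1·12 + 7, so a_2 = 1
12 = 1·7 + 5, so a_3 = 1
7 = 1·5 + 2, so a_4 = 1
5 = 2·2 + 1, so a_5 = 2
2 = 2·1 + 0, so a_6 = 2

[35; 3, 1, 1, 1, 2, 2]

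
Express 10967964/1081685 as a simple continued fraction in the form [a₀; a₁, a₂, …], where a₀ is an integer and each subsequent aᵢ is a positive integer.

Run the Euclidean algorithm, recording each quotient:
⌊10967964/1081685⌋ = 10, remainder 151114
⌊1081685/151114⌋ = 7, remainder 23887
⌊151114/23887⌋ = 6, remainder 7792
⌊23887/7792⌋ = 3, remainder 511
⌊7792/511⌋ = 15, remainder 127
⌊511/127⌋ = 4, remainder 3
⌊127/3⌋ = 42, remainder 1
⌊3/1⌋ = 3, remainder 0

[10; 7, 6, 3, 15, 4, 42, 3]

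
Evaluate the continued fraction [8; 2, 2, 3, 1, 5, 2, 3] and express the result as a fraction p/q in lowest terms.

8031/955

Start with 3.
2 + 1/(3/1) = 2 + 1/3 = 7/3
5 + 1/(7/3) = 5 + 3/7 = 38/7
1 + 1/(38/7) = 1 + 7/38 = 45/38
3 + 1/(45/38) = 3 + 38/45 = 173/45
2 + 1/(173/45) = 2 + 45/173 = 391/173
2 + 1/(391/173) = 2 + 173/391 = 955/391
8 + 1/(955/391) = 8 + 391/955 = 8031/955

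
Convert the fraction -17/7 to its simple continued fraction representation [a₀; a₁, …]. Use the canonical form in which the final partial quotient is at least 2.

[-3; 1, 1, 3]

Apply division with remainder until the remainder is 0:
-17 ÷ 7 → quotient -3, remainder 4
7 ÷ 4 → quotient 1, remainder 3
4 ÷ 3 → quotient 1, remainder 1
3 ÷ 1 → quotient 3, remainder 0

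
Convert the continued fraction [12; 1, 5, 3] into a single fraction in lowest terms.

244/19

Compute successive convergents:
a_0 = 12: 12/1
a_1 = 1: 13/1
a_2 = 5: 77/6
a_3 = 3: 244/19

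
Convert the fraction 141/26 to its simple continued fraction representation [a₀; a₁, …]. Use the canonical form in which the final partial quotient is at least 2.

[5; 2, 2, 1, 3]

141 = 5·26 + 11, so a_0 = 5
26 = 2·11 + 4, so a_1 = 2
11 = 2·4 + 3, so a_2 = 2
4 = 1·3 + 1, so a_3 = 1
3 = 3·1 + 0, so a_4 = 3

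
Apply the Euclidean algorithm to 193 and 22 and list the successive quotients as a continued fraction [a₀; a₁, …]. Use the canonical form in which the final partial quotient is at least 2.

193 = 8·22 + 17, so a_0 = 8
22 = 1·17 + 5, so a_1 = 1
17 = 3·5 + 2, so a_2 = 3
5 = 2·2 + 1, so a_3 = 2
2 = 2·1 + 0, so a_4 = 2

[8; 1, 3, 2, 2]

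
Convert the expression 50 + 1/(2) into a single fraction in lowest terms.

Start with 2.
50 + 1/(2/1) = 50 + 1/2 = 101/2

101/2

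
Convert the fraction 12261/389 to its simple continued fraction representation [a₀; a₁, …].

[31; 1, 1, 12, 2, 7]

12261 = 31·389 + 202, so a_0 = 31
389 = 1·202 + 187, so a_1 = 1
202 = 1·187 + 15, so a_2 = 1
187 = 12·15 + 7, so a_3 = 12
15 = 2·7 + 1, so a_4 = 2
7 = 7·1 + 0, so a_5 = 7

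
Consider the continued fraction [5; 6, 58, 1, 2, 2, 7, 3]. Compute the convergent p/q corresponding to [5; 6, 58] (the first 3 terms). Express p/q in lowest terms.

1803/349

Build up convergents one term at a time:
a_0 = 5: 5/1
a_1 = 6: 31/6
a_2 = 58: 1803/349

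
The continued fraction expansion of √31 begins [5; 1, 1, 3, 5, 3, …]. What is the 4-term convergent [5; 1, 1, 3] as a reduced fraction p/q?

39/7

Start with 3.
1 + 1/(3/1) = 1 + 1/3 = 4/3
1 + 1/(4/3) = 1 + 3/4 = 7/4
5 + 1/(7/4) = 5 + 4/7 = 39/7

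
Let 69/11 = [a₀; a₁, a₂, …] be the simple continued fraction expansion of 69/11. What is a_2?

1

Repeatedly divide and take the remainder:
69 = 6·11 + 3, so a_0 = 6
11 = 3·3 + 2, so a_1 = 3
3 = 1·2 + 1, so a_2 = 1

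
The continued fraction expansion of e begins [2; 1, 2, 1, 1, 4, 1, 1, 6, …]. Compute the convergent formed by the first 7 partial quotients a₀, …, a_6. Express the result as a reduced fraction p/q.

106/39

Start with 1.
4 + 1/(1/1) = 4 + 1/1 = 5/1
1 + 1/(5/1) = 1 + 1/5 = 6/5
1 + 1/(6/5) = 1 + 5/6 = 11/6
2 + 1/(11/6) = 2 + 6/11 = 28/11
1 + 1/(28/11) = 1 + 11/28 = 39/28
2 + 1/(39/28) = 2 + 28/39 = 106/39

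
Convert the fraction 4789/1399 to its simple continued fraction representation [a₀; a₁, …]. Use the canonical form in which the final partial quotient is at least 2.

[3; 2, 2, 1, 3, 17, 1, 2]

4789 ÷ 1399 → quotient 3, remainder 592
1399 ÷ 592 → quotient 2, remainder 215
592 ÷ 215 → quotient 2, remainder 162
215 ÷ 162 → quotient 1, remainder 53
162 ÷ 53 → quotient 3, remainder 3
53 ÷ 3 → quotient 17, remainder 2
3 ÷ 2 → quotient 1, remainder 1
2 ÷ 1 → quotient 2, remainder 0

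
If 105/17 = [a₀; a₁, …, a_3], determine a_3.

2

105 ÷ 17 → quotient 6, remainder 3
17 ÷ 3 → quotient 5, remainder 2
3 ÷ 2 → quotient 1, remainder 1
2 ÷ 1 → quotient 2, remainder 0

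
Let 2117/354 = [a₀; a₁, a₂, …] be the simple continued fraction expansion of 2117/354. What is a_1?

1

2117 = 5·354 + 347, so a_0 = 5
354 = 1·347 + 7, so a_1 = 1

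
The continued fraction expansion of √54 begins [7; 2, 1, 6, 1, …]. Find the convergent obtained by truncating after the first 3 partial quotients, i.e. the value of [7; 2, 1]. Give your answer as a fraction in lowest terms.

Start with 1.
2 + 1/(1/1) = 2 + 1/1 = 3/1
7 + 1/(3/1) = 7 + 1/3 = 22/3

22/3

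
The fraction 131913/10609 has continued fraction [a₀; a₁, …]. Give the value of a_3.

Apply division with remainder until the remainder is 0:
131913 = 12·10609 + 4605, so a_0 = 12
10609 = 2·4605 + 1399, so a_1 = 2
4605 = 3·1399 + 408, so a_2 = 3
1399 = 3·408 + 175, so a_3 = 3

3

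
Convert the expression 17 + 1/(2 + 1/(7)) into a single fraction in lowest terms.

Work from the innermost term outward:
Start with 7.
2 + 1/(7/1) = 2 + 1/7 = 15/7
17 + 1/(15/7) = 17 + 7/15 = 262/15

262/15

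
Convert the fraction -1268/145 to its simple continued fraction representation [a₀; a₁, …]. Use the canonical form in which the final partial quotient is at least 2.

Repeatedly divide and take the remainder:
-1268 = -9·145 + 37, so a_0 = -9
145 = 3·37 + 34, so a_1 = 3
37 = 1·34 + 3, so a_2 = 1
34 = 11·3 + 1, so a_3 = 11
3 = 3·1 + 0, so a_4 = 3

[-9; 3, 1, 11, 3]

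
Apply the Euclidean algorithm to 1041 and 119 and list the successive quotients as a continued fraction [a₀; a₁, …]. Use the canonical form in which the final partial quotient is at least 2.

[8; 1, 2, 1, 29]

Repeatedly divide and take the remainder:
1041 = 8·119 + 89, so a_0 = 8
119 = 1·89 + 30, so a_1 = 1
89 = 2·30 + 29, so a_2 = 2
30 = 1·29 + 1, so a_3 = 1
29 = 29·1 + 0, so a_4 = 29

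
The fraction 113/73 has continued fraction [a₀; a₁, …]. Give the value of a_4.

1

Apply division with remainder until the remainder is 0:
113 ÷ 73 → quotient 1, remainder 40
73 ÷ 40 → quotient 1, remainder 33
40 ÷ 33 → quotient 1, remainder 7
33 ÷ 7 → quotient 4, remainder 5
7 ÷ 5 → quotient 1, remainder 2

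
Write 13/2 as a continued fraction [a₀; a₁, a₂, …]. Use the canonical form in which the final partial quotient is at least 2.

[6; 2]

Apply division with remainder until the remainder is 0:
13 ÷ 2 → quotient 6, remainder 1
2 ÷ 1 → quotient 2, remainder 0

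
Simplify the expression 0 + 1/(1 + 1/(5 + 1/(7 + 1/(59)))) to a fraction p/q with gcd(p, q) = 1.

Starting at the tail and folding back:
Start with 59.
7 + 1/(59/1) = 7 + 1/59 = 414/59
5 + 1/(414/59) = 5 + 59/414 = 2129/414
1 + 1/(2129/414) = 1 + 414/2129 = 2543/2129
0 + 1/(2543/2129) = 0 + 2129/2543 = 2129/2543

2129/2543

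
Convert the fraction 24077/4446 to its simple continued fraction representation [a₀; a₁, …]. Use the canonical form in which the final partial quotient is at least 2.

[5; 2, 2, 2, 5, 5, 13]

24077 ÷ 4446 → quotient 5, remainder 1847
4446 ÷ 1847 → quotient 2, remainder 752
1847 ÷ 752 → quotient 2, remainder 343
752 ÷ 343 → quotient 2, remainder 66
343 ÷ 66 → quotient 5, remainder 13
66 ÷ 13 → quotient 5, remainder 1
13 ÷ 1 → quotient 13, remainder 0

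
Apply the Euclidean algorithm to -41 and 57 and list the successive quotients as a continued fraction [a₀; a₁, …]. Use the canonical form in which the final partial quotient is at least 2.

[-1; 3, 1, 1, 3, 2]

-41 = -1·57 + 16, so a_0 = -1
57 = 3·16 + 9, so a_1 = 3
16 = 1·9 + 7, so a_2 = 1
9 = 1·7 + 2, so a_3 = 1
7 = 3·2 + 1, so a_4 = 3
2 = 2·1 + 0, so a_5 = 2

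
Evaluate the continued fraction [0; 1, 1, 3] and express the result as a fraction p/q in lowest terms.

Build up convergents one term at a time:
a_0 = 0: 0/1
a_1 = 1: 1/1
a_2 = 1: 1/2
a_3 = 3: 4/7

4/7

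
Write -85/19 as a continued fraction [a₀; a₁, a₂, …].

⌊-85/19⌋ = -5, remainder 10
⌊19/10⌋ = 1, remainder 9
⌊10/9⌋ = 1, remainder 1
⌊9/1⌋ = 9, remainder 0

[-5; 1, 1, 9]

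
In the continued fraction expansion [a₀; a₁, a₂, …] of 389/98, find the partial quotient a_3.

389 = 3·98 + 95, so a_0 = 3
98 = 1·95 + 3, so a_1 = 1
95 = 31·3 + 2, so a_2 = 31
3 = 1·2 + 1, so a_3 = 1

1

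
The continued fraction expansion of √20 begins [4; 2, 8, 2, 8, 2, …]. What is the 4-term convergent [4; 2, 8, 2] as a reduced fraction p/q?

Work from the innermost term outward:
Start with 2.
8 + 1/(2/1) = 8 + 1/2 = 17/2
2 + 1/(17/2) = 2 + 2/17 = 36/17
4 + 1/(36/17) = 4 + 17/36 = 161/36

161/36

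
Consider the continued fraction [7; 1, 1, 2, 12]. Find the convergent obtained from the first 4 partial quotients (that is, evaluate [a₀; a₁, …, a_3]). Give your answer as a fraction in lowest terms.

a_0 = 7: 7/1
a_1 = 1: 8/1
a_2 = 1: 15/2
a_3 = 2: 38/5

38/5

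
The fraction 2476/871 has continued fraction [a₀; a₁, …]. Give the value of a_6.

1

2476 = 2·871 + 734, so a_0 = 2
871 = 1·734 + 137, so a_1 = 1
734 = 5·137 + 49, so a_2 = 5
137 = 2·49 + 39, so a_3 = 2
49 = 1·39 + 10, so a_4 = 1
39 = 3·10 + 9, so a_5 = 3
10 = 1·9 + 1, so a_6 = 1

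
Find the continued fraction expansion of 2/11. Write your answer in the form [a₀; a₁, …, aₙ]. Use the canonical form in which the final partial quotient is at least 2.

Apply division with remainder until the remainder is 0:
⌊2/11⌋ = 0, remainder 2
⌊11/2⌋ = 5, remainder 1
⌊2/1⌋ = 2, remainder 0

[0; 5, 2]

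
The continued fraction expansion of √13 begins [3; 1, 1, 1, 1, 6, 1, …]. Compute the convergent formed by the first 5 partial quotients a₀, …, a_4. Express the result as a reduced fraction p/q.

18/5

Start with 1.
1 + 1/(1/1) = 1 + 1/1 = 2/1
1 + 1/(2/1) = 1 + 1/2 = 3/2
1 + 1/(3/2) = 1 + 2/3 = 5/3
3 + 1/(5/3) = 3 + 3/5 = 18/5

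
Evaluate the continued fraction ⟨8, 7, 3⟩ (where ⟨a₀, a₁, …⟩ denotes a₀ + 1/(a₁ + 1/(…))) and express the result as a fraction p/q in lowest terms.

Start with 3.
7 + 1/(3/1) = 7 + 1/3 = 22/3
8 + 1/(22/3) = 8 + 3/22 = 179/22

179/22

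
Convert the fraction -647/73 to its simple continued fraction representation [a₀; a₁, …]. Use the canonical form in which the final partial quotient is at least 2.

Run the Euclidean algorithm, recording each quotient:
⌊-647/73⌋ = -9, remainder 10
⌊73/10⌋ = 7, remainder 3
⌊10/3⌋ = 3, remainder 1
⌊3/1⌋ = 3, remainder 0

[-9; 7, 3, 3]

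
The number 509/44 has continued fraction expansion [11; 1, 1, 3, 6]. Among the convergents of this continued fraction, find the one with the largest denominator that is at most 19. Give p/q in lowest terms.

81/7

List convergents until the denominator exceeds the bound:
a_0 = 11: 11/1  (≤ bound)
a_1 = 1: 12/1  (≤ bound)
a_2 = 1: 23/2  (≤ bound)
a_3 = 3: 81/7  (≤ bound)
a_4 = 6: 509/44  (> 19, stop)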